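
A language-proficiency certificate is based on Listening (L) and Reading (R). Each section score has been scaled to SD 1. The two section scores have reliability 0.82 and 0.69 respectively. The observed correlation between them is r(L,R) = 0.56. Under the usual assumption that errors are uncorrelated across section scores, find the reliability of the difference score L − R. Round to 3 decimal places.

0.443

Var(L−R) = 1 + 1 − 2·0.56 = 2 − 1.12 = 0.88.
With uncorrelated errors the cross-covariances are all true-score covariance, so they carry over unchanged; only the diagonal terms shrink to ρᵢσᵢ².
True-score variance = [0.82 + 0.69] − 1.12 = 1.51 − 1.12 = 0.39.
Reliability = 0.39 / 0.88 = 0.443.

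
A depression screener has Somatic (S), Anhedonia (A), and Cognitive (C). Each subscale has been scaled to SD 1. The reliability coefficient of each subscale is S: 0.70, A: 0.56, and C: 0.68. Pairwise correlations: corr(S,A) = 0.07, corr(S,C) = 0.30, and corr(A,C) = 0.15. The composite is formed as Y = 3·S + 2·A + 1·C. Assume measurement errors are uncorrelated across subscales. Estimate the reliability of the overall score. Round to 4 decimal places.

Var(Y) = 3² + 2² + 1 + 2·[6·0.07 + 3·0.30 + 2·0.15] = 14 + 3.24 = 17.24.
Under uncorrelated errors the observed covariances equal the true-score covariances, so only the own-variance terms attenuate.
True-score variance = [3²·0.70 + 2²·0.56 + 0.68] + 3.24 = 9.22 + 3.24 = 12.46.
Reliability = 12.46 / 17.24 = 0.7227.

0.7227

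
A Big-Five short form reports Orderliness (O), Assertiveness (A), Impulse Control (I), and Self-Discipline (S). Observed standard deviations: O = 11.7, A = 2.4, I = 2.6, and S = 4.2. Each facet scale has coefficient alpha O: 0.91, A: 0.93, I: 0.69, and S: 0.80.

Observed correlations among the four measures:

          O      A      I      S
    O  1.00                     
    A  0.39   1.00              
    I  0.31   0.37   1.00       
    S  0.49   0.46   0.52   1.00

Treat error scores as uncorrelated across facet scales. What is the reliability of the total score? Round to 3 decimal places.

Var(O+A+I+S) = 11.7² + 2.4² + 2.6² + 4.2² + 2·[11.7·2.4·0.39 + 11.7·2.6·0.31 + 11.7·4.2·0.49 + 2.4·2.6·0.37 + 2.4·4.2·0.46 + 2.6·4.2·0.52] = 167.05 + 114.168 = 281.218.
Under uncorrelated errors the observed covariances equal the true-score covariances, so only the own-variance terms attenuate.
True-score variance = [11.7²·0.91 + 2.4²·0.93 + 2.6²·0.69 + 4.2²·0.80] + 114.168 = 148.703 + 114.168 = 262.871.
Reliability = 262.871 / 281.218 = 0.935.

0.935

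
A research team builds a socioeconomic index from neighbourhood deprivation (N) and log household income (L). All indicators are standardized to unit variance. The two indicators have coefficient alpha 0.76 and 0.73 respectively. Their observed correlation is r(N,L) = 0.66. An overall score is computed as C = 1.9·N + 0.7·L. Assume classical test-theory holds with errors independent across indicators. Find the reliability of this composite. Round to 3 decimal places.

Var(C) = 1.9² + 0.7² + 2·[1.33·0.66] = 4.1 + 1.7556 = 5.8556.
Because errors are independent across components, Cov(Tᵢ,Tⱼ) = Cov(Xᵢ,Xⱼ); the off-diagonal part of the true-score variance is the same as above.
True-score variance = [1.9²·0.76 + 0.7²·0.73] + 1.7556 = 3.1013 + 1.7556 = 4.8569.
Reliability = 4.8569 / 5.8556 = 0.829.

0.829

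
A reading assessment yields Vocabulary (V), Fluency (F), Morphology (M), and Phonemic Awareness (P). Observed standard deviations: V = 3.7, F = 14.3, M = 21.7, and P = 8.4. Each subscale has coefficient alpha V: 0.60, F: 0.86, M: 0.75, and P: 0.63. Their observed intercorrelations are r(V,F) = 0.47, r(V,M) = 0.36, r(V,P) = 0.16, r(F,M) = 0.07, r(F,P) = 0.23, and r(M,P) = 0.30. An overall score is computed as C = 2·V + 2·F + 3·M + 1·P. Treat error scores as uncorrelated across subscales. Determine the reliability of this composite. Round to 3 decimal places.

Var(C) = 2²·3.7² + 2²·14.3² + 3²·21.7² + 8.4² + 2·[4·3.7·14.3·0.47 + 6·3.7·21.7·0.36 + 2·3.7·8.4·0.16 + 6·14.3·21.7·0.07 + 2·14.3·8.4·0.23 + 3·21.7·8.4·0.30] = 5181.29 + 1264.96 = 6446.25.
Under uncorrelated errors the observed covariances equal the true-score covariances, so only the own-variance terms attenuate.
True-score variance = [2²·3.7²·0.60 + 2²·14.3²·0.86 + 3²·21.7²·0.75 + 8.4²·0.63] + 1264.96 = 3959.26 + 1264.96 = 5224.22.
Reliability = 5224.22 / 6446.25 = 0.810.

0.810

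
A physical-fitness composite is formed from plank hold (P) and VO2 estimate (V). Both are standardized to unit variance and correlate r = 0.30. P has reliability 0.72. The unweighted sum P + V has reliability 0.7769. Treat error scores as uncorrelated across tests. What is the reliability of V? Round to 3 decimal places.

Var(P+V) = 2 + 2·0.30 = 2.600.
True-score variance = ρ_P + ρ_V + 2·0.30, so 0.7769 = (0.72 + ρ_V + 0.60) / 2.600.
ρ_V = 0.7769·2.600 − 0.72 − 0.60 = 0.700.

0.700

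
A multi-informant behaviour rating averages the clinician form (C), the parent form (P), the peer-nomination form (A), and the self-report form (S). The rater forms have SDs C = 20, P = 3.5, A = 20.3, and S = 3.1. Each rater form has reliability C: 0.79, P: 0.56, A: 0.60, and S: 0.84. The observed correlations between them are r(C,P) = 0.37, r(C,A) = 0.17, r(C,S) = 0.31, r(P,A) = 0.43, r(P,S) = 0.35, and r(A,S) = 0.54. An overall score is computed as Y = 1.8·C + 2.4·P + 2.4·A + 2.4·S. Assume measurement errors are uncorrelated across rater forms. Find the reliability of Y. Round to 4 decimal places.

Var(Y) = 1.8²·20² + 2.4²·3.5² + 2.4²·20.3² + 2.4²·3.1² + 2·[4.32·20·3.5·0.37 + 4.32·20·20.3·0.17 + 4.32·20·3.1·0.31 + 5.76·3.5·20.3·0.43 + 5.76·3.5·3.1·0.35 + 5.76·20.3·3.1·0.54] = 3795.55 + 1773.35 = 5568.9.
With uncorrelated errors the cross-covariances are all true-score covariance, so they carry over unchanged; only the diagonal terms shrink to ρᵢσᵢ².
True-score variance = [1.8²·20²·0.79 + 2.4²·3.5²·0.56 + 2.4²·20.3²·0.60 + 2.4²·3.1²·0.84] + 1773.35 = 2534.03 + 1773.35 = 4307.38.
Reliability = 4307.38 / 5568.9 = 0.7735.

0.7735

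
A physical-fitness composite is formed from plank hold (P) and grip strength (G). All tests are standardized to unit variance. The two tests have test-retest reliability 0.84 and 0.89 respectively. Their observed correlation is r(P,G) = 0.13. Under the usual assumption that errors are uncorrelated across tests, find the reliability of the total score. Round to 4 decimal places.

0.8805

Var(P+G) = 2 + 2·[0.13] = 2 + 0.26 = 2.26.
Under uncorrelated errors the observed covariances equal the true-score covariances, so only the own-variance terms attenuate.
True-score variance = [0.84 + 0.89] + 0.26 = 1.73 + 0.26 = 1.99.
Reliability = 1.99 / 2.26 = 0.8805.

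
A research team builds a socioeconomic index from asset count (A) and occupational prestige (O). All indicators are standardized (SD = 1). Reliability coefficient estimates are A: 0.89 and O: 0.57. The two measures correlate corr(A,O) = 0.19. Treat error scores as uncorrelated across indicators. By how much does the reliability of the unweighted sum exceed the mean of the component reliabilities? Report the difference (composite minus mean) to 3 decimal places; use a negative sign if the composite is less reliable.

Var(sum) = 2 + 0.38 = 2.38; true-score variance = 1.46 + 0.38 = 1.84; composite reliability = 0.7731.
Mean component reliability = 0.7300.
Difference = 0.7731 − 0.7300 = 0.043.

0.043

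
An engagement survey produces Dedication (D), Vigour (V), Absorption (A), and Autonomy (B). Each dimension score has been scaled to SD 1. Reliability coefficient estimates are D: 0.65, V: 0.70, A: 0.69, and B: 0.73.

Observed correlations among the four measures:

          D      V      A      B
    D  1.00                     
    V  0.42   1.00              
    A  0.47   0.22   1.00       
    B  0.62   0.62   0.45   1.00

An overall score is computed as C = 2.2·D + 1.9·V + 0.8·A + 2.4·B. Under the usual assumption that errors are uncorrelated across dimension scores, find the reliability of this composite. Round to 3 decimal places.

Var(C) = 2.2² + 1.9² + 0.8² + 2.4² + 2·[4.18·0.42 + 1.76·0.47 + 5.28·0.62 + 1.52·0.22 + 4.56·0.62 + 1.92·0.45] = 14.85 + 19.764 = 34.614.
Because errors are independent across components, Cov(Tᵢ,Tⱼ) = Cov(Xᵢ,Xⱼ); the off-diagonal part of the true-score variance is the same as above.
True-score variance = [2.2²·0.65 + 1.9²·0.70 + 0.8²·0.69 + 2.4²·0.73] + 19.764 = 10.3194 + 19.764 = 30.0834.
Reliability = 30.0834 / 34.614 = 0.869.

0.869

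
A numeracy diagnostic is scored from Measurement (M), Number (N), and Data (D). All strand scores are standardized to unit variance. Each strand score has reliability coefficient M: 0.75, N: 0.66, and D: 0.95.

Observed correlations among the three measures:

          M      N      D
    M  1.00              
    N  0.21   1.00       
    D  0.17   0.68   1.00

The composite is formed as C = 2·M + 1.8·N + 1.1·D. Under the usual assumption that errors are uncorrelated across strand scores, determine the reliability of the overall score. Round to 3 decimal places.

0.839

Var(C) = 2² + 1.8² + 1.1² + 2·[3.6·0.21 + 2.2·0.17 + 1.98·0.68] = 8.45 + 4.9528 = 13.4028.
With uncorrelated errors the cross-covariances are all true-score covariance, so they carry over unchanged; only the diagonal terms shrink to ρᵢσᵢ².
True-score variance = [2²·0.75 + 1.8²·0.66 + 1.1²·0.95] + 4.9528 = 6.2879 + 4.9528 = 11.2407.
Reliability = 11.2407 / 13.4028 = 0.839.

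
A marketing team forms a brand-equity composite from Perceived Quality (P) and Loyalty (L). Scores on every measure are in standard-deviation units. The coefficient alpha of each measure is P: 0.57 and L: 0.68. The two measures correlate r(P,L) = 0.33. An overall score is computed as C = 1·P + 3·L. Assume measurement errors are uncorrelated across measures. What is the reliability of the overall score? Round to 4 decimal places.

0.7237

Var(C) = 1 + 3² + 2·[3·0.33] = 10 + 1.98 = 11.98.
Under uncorrelated errors the observed covariances equal the true-score covariances, so only the own-variance terms attenuate.
True-score variance = [0.57 + 3²·0.68] + 1.98 = 6.69 + 1.98 = 8.67.
Reliability = 8.67 / 11.98 = 0.7237.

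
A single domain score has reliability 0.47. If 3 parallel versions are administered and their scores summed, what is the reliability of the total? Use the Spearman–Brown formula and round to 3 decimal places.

0.727

ρ_k = kρ / (1 + (k−1)ρ) = 3·0.47 / (1 + 2·0.47) = 1.410 / 1.940 = 0.727.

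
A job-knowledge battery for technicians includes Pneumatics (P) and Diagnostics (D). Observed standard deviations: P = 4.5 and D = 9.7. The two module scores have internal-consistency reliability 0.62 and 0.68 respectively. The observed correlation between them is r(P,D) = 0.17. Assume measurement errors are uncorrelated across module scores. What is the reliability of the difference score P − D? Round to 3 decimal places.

0.620

Var(P−D) = 4.5² + 9.7² − 2·4.5·9.7·0.17 = 114.34 − 14.841 = 99.499.
Because errors are independent across components, Cov(Tᵢ,Tⱼ) = Cov(Xᵢ,Xⱼ); the off-diagonal part of the true-score variance is the same as above.
True-score variance = [4.5²·0.62 + 9.7²·0.68] − 14.841 = 76.5362 − 14.841 = 61.6952.
Reliability = 61.6952 / 99.499 = 0.620.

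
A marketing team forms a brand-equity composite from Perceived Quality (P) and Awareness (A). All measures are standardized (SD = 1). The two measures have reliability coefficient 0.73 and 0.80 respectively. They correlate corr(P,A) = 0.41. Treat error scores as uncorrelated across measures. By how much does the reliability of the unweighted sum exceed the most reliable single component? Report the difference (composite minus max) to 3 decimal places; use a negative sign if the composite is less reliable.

Var(sum) = 2 + 0.82 = 2.82; true-score variance = 1.53 + 0.82 = 2.35; composite reliability = 0.8333.
Max component reliability = 0.8000.
Difference = 0.8333 − 0.8000 = 0.033.

0.033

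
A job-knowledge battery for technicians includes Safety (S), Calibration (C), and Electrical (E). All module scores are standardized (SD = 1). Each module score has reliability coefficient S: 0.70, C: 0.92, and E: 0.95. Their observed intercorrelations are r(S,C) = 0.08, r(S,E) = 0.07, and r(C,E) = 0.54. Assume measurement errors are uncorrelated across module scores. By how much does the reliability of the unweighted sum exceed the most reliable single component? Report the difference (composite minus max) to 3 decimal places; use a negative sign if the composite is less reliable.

-0.048

Var(sum) = 3 + 1.38 = 4.38; true-score variance = 2.57 + 1.38 = 3.95; composite reliability = 0.9018.
Max component reliability = 0.9500.
Difference = 0.9018 − 0.9500 = -0.048.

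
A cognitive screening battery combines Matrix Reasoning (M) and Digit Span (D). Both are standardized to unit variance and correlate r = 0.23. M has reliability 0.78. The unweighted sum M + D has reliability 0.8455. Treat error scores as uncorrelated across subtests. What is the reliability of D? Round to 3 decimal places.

Var(M+D) = 2 + 2·0.23 = 2.460.
True-score variance = ρ_M + ρ_D + 2·0.23, so 0.8455 = (0.78 + ρ_D + 0.46) / 2.460.
ρ_D = 0.8455·2.460 − 0.78 − 0.46 = 0.840.

0.840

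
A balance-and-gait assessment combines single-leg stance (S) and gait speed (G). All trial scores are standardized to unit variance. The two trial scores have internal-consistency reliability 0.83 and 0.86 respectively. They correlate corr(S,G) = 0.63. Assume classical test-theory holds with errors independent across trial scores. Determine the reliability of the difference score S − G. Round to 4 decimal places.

Var(S−G) = 1 + 1 − 2·0.63 = 2 − 1.26 = 0.74.
Because errors are independent across components, Cov(Tᵢ,Tⱼ) = Cov(Xᵢ,Xⱼ); the off-diagonal part of the true-score variance is the same as above.
True-score variance = [0.83 + 0.86] − 1.26 = 1.69 − 1.26 = 0.43.
Reliability = 0.43 / 0.74 = 0.5811.

0.5811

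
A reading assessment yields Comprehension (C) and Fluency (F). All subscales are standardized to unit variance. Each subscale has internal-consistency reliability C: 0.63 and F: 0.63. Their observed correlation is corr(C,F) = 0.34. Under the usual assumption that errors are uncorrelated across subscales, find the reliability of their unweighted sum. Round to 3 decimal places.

Var(C+F) = 2 + 2·[0.34] = 2 + 0.68 = 2.68.
With uncorrelated errors the cross-covariances are all true-score covariance, so they carry over unchanged; only the diagonal terms shrink to ρᵢσᵢ².
True-score variance = [0.63 + 0.63] + 0.68 = 1.26 + 0.68 = 1.94.
Reliability = 1.94 / 2.68 = 0.724.

0.724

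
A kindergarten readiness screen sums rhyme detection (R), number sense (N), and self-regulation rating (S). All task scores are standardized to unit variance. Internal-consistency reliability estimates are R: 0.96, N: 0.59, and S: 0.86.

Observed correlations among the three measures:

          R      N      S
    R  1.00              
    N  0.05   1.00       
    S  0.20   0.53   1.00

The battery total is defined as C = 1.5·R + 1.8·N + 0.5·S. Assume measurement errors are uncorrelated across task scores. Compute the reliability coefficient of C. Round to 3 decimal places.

0.800

Var(C) = 1.5² + 1.8² + 0.5² + 2·[2.7·0.05 + 0.75·0.20 + 0.9·0.53] = 5.74 + 1.524 = 7.264.
Under uncorrelated errors the observed covariances equal the true-score covariances, so only the own-variance terms attenuate.
True-score variance = [1.5²·0.96 + 1.8²·0.59 + 0.5²·0.86] + 1.524 = 4.2866 + 1.524 = 5.8106.
Reliability = 5.8106 / 7.264 = 0.800.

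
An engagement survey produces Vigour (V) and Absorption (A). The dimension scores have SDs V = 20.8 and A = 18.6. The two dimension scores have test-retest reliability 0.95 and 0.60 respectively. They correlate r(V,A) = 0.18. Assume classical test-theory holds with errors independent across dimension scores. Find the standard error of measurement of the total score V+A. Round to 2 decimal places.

Var(total) = 778.6 + 139.277 = 917.877.
True-score variance = 618.584 + 139.277 = 757.861, so reliability = 0.8257.
Error variance = 917.877 − 757.861 = 160.016; SEM = √160.016 = 12.65.

12.65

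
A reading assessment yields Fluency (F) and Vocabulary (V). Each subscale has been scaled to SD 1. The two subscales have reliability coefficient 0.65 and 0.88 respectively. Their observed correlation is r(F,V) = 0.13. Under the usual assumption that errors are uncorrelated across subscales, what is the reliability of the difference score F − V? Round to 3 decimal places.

Var(F−V) = 1 + 1 − 2·0.13 = 2 − 0.26 = 1.74.
With uncorrelated errors the cross-covariances are all true-score covariance, so they carry over unchanged; only the diagonal terms shrink to ρᵢσᵢ².
True-score variance = [0.65 + 0.88] − 0.26 = 1.53 − 0.26 = 1.27.
Reliability = 1.27 / 1.74 = 0.730.

0.730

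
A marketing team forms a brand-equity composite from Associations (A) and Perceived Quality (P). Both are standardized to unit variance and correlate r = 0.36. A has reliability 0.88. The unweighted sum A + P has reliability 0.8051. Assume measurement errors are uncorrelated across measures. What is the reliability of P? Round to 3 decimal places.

Var(A+P) = 2 + 2·0.36 = 2.720.
True-score variance = ρ_A + ρ_P + 2·0.36, so 0.8051 = (0.88 + ρ_P + 0.72) / 2.720.
ρ_P = 0.8051·2.720 − 0.88 − 0.72 = 0.590.

0.590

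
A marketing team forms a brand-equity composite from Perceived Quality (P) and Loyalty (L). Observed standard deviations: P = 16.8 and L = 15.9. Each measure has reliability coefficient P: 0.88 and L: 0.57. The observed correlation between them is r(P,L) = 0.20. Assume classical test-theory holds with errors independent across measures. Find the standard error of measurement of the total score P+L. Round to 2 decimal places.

11.94

Var(total) = 535.05 + 106.848 = 641.898.
True-score variance = 392.473 + 106.848 = 499.321, so reliability = 0.7779.
Error variance = 641.898 − 499.321 = 142.577; SEM = √142.577 = 11.94.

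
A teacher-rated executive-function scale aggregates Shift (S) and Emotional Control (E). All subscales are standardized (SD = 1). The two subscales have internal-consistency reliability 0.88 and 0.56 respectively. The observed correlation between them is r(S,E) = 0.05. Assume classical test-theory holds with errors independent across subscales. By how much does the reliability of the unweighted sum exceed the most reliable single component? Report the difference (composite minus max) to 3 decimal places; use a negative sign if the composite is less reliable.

-0.147

Var(sum) = 2 + 0.1 = 2.1; true-score variance = 1.44 + 0.1 = 1.54; composite reliability = 0.7333.
Max component reliability = 0.8800.
Difference = 0.7333 − 0.8800 = -0.147.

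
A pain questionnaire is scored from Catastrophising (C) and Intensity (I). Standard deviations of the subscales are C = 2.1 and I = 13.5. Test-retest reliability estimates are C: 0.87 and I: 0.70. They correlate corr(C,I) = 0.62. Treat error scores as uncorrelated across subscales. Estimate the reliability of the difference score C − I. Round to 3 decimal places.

Var(C−I) = 2.1² + 13.5² − 2·2.1·13.5·0.62 = 186.66 − 35.154 = 151.506.
With uncorrelated errors the cross-covariances are all true-score covariance, so they carry over unchanged; only the diagonal terms shrink to ρᵢσᵢ².
True-score variance = [2.1²·0.87 + 13.5²·0.70] − 35.154 = 131.412 − 35.154 = 96.2577.
Reliability = 96.2577 / 151.506 = 0.635.

0.635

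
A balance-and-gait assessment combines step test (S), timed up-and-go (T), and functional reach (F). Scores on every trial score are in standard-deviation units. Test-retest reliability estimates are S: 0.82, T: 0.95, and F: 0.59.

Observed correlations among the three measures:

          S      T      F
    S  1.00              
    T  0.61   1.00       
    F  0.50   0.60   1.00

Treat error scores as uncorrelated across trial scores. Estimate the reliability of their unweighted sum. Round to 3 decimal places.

Var(S+T+F) = 3 + 2·[0.61 + 0.50 + 0.60] = 3 + 3.42 = 6.42.
Because errors are independent across components, Cov(Tᵢ,Tⱼ) = Cov(Xᵢ,Xⱼ); the off-diagonal part of the true-score variance is the same as above.
True-score variance = [0.82 + 0.95 + 0.59] + 3.42 = 2.36 + 3.42 = 5.78.
Reliability = 5.78 / 6.42 = 0.900.

0.900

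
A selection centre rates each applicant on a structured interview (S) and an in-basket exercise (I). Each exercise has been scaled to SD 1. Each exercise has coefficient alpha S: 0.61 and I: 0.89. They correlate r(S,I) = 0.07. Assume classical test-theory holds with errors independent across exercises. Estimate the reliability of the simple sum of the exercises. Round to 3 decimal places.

Var(S+I) = 2 + 2·[0.07] = 2 + 0.14 = 2.14.
Under uncorrelated errors the observed covariances equal the true-score covariances, so only the own-variance terms attenuate.
True-score variance = [0.61 + 0.89] + 0.14 = 1.5 + 0.14 = 1.64.
Reliability = 1.64 / 2.14 = 0.766.

0.766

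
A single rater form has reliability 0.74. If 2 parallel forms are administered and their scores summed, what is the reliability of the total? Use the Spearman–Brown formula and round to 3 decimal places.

0.851

ρ_k = kρ / (1 + (k−1)ρ) = 2·0.74 / (1 + 1·0.74) = 1.480 / 1.740 = 0.851.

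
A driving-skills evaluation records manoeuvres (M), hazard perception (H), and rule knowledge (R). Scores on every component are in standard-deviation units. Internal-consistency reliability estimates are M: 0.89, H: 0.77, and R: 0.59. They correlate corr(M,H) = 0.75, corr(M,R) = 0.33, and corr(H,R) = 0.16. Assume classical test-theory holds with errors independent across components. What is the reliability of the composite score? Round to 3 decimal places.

Var(M+H+R) = 3 + 2·[0.75 + 0.33 + 0.16] = 3 + 2.48 = 5.48.
With uncorrelated errors the cross-covariances are all true-score covariance, so they carry over unchanged; only the diagonal terms shrink to ρᵢσᵢ².
True-score variance = [0.89 + 0.77 + 0.59] + 2.48 = 2.25 + 2.48 = 4.73.
Reliability = 4.73 / 5.48 = 0.863.

0.863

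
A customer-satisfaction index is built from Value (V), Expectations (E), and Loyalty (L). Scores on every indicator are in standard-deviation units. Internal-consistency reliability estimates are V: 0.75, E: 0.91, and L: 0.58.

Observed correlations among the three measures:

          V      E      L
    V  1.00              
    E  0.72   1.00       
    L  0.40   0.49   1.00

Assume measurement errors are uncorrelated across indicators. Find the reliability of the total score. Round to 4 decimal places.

0.8778

Var(V+E+L) = 3 + 2·[0.72 + 0.40 + 0.49] = 3 + 3.22 = 6.22.
Because errors are independent across components, Cov(Tᵢ,Tⱼ) = Cov(Xᵢ,Xⱼ); the off-diagonal part of the true-score variance is the same as above.
True-score variance = [0.75 + 0.91 + 0.58] + 3.22 = 2.24 + 3.22 = 5.46.
Reliability = 5.46 / 6.22 = 0.8778.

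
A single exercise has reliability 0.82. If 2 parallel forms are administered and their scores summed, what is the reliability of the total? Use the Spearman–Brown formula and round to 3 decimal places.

ρ_k = kρ / (1 + (k−1)ρ) = 2·0.82 / (1 + 1·0.82) = 1.640 / 1.820 = 0.901.

0.901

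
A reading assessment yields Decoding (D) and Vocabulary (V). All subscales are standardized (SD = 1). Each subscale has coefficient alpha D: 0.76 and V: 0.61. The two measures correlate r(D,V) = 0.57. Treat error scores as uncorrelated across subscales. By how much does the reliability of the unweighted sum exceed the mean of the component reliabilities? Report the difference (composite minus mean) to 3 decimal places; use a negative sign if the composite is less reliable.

0.114

Var(sum) = 2 + 1.14 = 3.14; true-score variance = 1.37 + 1.14 = 2.51; composite reliability = 0.7994.
Mean component reliability = 0.6850.
Difference = 0.7994 − 0.6850 = 0.114.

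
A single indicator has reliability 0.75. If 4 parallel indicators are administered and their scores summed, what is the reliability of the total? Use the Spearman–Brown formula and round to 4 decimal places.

ρ_k = kρ / (1 + (k−1)ρ) = 4·0.75 / (1 + 3·0.75) = 3.000 / 3.250 = 0.9231.

0.9231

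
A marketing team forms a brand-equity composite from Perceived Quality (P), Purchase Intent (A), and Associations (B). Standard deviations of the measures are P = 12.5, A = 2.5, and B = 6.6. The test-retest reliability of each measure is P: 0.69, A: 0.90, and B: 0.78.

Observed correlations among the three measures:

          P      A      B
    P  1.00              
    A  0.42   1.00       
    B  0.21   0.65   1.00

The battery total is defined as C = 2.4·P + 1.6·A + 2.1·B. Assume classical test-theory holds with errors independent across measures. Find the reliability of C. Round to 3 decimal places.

Var(C) = 2.4²·12.5² + 1.6²·2.5² + 2.1²·6.6² + 2·[3.84·12.5·2.5·0.42 + 5.04·12.5·6.6·0.21 + 3.36·2.5·6.6·0.65] = 1108.1 + 347.508 = 1455.61.
Because errors are independent across components, Cov(Tᵢ,Tⱼ) = Cov(Xᵢ,Xⱼ); the off-diagonal part of the true-score variance is the same as above.
True-score variance = [2.4²·12.5²·0.69 + 1.6²·2.5²·0.90 + 2.1²·6.6²·0.78] + 347.508 = 785.238 + 347.508 = 1132.75.
Reliability = 1132.75 / 1455.61 = 0.778.

0.778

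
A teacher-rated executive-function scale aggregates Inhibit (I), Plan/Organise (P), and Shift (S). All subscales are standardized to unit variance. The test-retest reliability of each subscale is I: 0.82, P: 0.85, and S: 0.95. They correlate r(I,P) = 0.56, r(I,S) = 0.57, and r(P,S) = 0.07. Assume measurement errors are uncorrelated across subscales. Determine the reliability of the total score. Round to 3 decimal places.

0.930

Var(I+P+S) = 3 + 2·[0.56 + 0.57 + 0.07] = 3 + 2.4 = 5.4.
Because errors are independent across components, Cov(Tᵢ,Tⱼ) = Cov(Xᵢ,Xⱼ); the off-diagonal part of the true-score variance is the same as above.
True-score variance = [0.82 + 0.85 + 0.95] + 2.4 = 2.62 + 2.4 = 5.02.
Reliability = 5.02 / 5.4 = 0.930.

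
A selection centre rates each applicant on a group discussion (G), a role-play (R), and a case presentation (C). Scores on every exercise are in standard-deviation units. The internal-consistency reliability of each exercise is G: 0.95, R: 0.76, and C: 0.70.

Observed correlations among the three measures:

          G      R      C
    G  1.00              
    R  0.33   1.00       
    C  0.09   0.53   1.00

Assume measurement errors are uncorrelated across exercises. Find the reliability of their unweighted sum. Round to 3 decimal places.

Var(G+R+C) = 3 + 2·[0.33 + 0.09 + 0.53] = 3 + 1.9 = 4.9.
Because errors are independent across components, Cov(Tᵢ,Tⱼ) = Cov(Xᵢ,Xⱼ); the off-diagonal part of the true-score variance is the same as above.
True-score variance = [0.95 + 0.76 + 0.70] + 1.9 = 2.41 + 1.9 = 4.31.
Reliability = 4.31 / 4.9 = 0.880.

0.880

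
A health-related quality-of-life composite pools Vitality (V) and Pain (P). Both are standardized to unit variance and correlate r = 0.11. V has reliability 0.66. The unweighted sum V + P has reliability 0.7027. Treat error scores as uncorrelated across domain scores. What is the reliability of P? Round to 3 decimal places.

0.680

Var(V+P) = 2 + 2·0.11 = 2.220.
True-score variance = ρ_V + ρ_P + 2·0.11, so 0.7027 = (0.66 + ρ_P + 0.22) / 2.220.
ρ_P = 0.7027·2.220 − 0.66 − 0.22 = 0.680.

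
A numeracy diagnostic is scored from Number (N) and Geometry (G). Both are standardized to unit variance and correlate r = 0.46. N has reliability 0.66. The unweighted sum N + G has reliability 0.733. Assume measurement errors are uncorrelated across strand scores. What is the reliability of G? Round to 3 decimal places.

Var(N+G) = 2 + 2·0.46 = 2.920.
True-score variance = ρ_N + ρ_G + 2·0.46, so 0.733 = (0.66 + ρ_G + 0.92) / 2.920.
ρ_G = 0.733·2.920 − 0.66 − 0.92 = 0.560.

0.560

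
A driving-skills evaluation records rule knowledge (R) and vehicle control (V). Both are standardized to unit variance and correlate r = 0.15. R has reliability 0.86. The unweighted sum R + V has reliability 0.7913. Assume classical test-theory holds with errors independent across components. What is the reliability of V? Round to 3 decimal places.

0.660

Var(R+V) = 2 + 2·0.15 = 2.300.
True-score variance = ρ_R + ρ_V + 2·0.15, so 0.7913 = (0.86 + ρ_V + 0.30) / 2.300.
ρ_V = 0.7913·2.300 − 0.86 − 0.30 = 0.660.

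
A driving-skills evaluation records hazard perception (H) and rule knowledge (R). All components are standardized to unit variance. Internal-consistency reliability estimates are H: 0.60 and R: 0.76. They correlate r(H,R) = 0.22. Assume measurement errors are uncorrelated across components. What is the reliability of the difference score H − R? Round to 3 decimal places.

Var(H−R) = 1 + 1 − 2·0.22 = 2 − 0.44 = 1.56.
Under uncorrelated errors the observed covariances equal the true-score covariances, so only the own-variance terms attenuate.
True-score variance = [0.60 + 0.76] − 0.44 = 1.36 − 0.44 = 0.92.
Reliability = 0.92 / 1.56 = 0.590.

0.590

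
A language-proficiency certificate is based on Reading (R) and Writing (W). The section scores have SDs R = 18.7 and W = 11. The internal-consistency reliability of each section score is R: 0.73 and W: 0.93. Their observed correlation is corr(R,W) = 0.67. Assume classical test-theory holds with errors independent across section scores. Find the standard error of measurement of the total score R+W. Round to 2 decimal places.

10.14

Var(total) = 470.69 + 275.638 = 746.328.
True-score variance = 367.804 + 275.638 = 643.442, so reliability = 0.8621.
Error variance = 746.328 − 643.442 = 102.886; SEM = √102.886 = 10.14.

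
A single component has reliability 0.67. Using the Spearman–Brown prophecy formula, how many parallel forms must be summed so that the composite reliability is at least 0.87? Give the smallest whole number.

k ≥ ρ*(1−ρ₁)/(ρ₁(1−ρ*)) = 0.87·0.33 / (0.67·0.13) = 3.296.
Smallest integer k = 4.

4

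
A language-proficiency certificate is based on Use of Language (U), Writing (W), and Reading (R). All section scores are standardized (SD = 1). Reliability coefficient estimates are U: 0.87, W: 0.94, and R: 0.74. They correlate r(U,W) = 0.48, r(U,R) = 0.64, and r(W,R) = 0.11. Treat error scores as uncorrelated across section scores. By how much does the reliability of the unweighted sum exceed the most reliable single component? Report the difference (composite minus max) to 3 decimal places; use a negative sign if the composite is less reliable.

Var(sum) = 3 + 2.46 = 5.46; true-score variance = 2.55 + 2.46 = 5.01; composite reliability = 0.9176.
Max component reliability = 0.9400.
Difference = 0.9176 − 0.9400 = -0.022.

-0.022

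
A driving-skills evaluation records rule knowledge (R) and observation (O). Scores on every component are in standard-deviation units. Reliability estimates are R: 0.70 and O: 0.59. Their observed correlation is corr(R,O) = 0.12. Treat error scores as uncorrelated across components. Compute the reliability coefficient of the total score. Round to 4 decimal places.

Var(R+O) = 2 + 2·[0.12] = 2 + 0.24 = 2.24.
Under uncorrelated errors the observed covariances equal the true-score covariances, so only the own-variance terms attenuate.
True-score variance = [0.70 + 0.59] + 0.24 = 1.29 + 0.24 = 1.53.
Reliability = 1.53 / 2.24 = 0.6830.

0.6830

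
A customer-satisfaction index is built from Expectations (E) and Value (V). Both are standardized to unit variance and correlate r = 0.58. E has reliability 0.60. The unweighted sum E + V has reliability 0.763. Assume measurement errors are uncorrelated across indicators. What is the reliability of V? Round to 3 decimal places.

0.651

Var(E+V) = 2 + 2·0.58 = 3.160.
True-score variance = ρ_E + ρ_V + 2·0.58, so 0.763 = (0.60 + ρ_V + 1.16) / 3.160.
ρ_V = 0.763·3.160 − 0.60 − 1.16 = 0.651.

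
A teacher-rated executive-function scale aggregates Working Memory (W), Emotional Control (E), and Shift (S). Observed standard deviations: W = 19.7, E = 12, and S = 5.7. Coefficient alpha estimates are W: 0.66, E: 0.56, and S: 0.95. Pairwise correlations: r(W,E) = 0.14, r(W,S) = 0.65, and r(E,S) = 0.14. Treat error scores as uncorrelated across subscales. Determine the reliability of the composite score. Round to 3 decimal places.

Var(W+E+S) = 19.7² + 12² + 5.7² + 2·[19.7·12·0.14 + 19.7·5.7·0.65 + 12·5.7·0.14] = 564.58 + 231.321 = 795.901.
Under uncorrelated errors the observed covariances equal the true-score covariances, so only the own-variance terms attenuate.
True-score variance = [19.7²·0.66 + 12²·0.56 + 5.7²·0.95] + 231.321 = 367.645 + 231.321 = 598.966.
Reliability = 598.966 / 795.901 = 0.753.

0.753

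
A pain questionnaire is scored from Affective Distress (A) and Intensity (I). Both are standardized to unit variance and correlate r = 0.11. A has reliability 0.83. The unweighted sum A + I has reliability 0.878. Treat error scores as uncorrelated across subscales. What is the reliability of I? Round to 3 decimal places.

0.899

Var(A+I) = 2 + 2·0.11 = 2.220.
True-score variance = ρ_A + ρ_I + 2·0.11, so 0.878 = (0.83 + ρ_I + 0.22) / 2.220.
ρ_I = 0.878·2.220 − 0.83 − 0.22 = 0.899.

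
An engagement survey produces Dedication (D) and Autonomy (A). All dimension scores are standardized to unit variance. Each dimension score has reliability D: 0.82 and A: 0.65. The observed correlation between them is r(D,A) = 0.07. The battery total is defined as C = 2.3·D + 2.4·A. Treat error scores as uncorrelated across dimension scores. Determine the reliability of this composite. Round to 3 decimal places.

Var(C) = 2.3² + 2.4² + 2·[5.52·0.07] = 11.05 + 0.7728 = 11.8228.
With uncorrelated errors the cross-covariances are all true-score covariance, so they carry over unchanged; only the diagonal terms shrink to ρᵢσᵢ².
True-score variance = [2.3²·0.82 + 2.4²·0.65] + 0.7728 = 8.0818 + 0.7728 = 8.8546.
Reliability = 8.8546 / 11.8228 = 0.749.

0.749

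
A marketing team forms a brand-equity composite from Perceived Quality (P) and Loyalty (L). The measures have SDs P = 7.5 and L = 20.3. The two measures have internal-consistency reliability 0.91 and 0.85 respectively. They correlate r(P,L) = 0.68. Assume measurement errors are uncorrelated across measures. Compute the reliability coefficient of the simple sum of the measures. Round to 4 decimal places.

0.9010

Var(P+L) = 7.5² + 20.3² + 2·[7.5·20.3·0.68] = 468.34 + 207.06 = 675.4.
Under uncorrelated errors the observed covariances equal the true-score covariances, so only the own-variance terms attenuate.
True-score variance = [7.5²·0.91 + 20.3²·0.85] + 207.06 = 401.464 + 207.06 = 608.524.
Reliability = 608.524 / 675.4 = 0.9010.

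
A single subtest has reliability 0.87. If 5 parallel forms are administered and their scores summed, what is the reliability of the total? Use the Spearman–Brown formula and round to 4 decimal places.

0.9710

ρ_k = kρ / (1 + (k−1)ρ) = 5·0.87 / (1 + 4·0.87) = 4.350 / 4.480 = 0.9710.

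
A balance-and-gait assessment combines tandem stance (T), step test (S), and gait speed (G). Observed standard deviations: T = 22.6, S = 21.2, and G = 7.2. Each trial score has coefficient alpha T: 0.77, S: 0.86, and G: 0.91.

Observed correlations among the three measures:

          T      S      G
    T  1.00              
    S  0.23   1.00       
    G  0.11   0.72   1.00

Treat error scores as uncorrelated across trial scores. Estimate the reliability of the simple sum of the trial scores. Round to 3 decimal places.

Var(T+S+G) = 22.6² + 21.2² + 7.2² + 2·[22.6·21.2·0.23 + 22.6·7.2·0.11 + 21.2·7.2·0.72] = 1012.04 + 475.995 = 1488.04.
With uncorrelated errors the cross-covariances are all true-score covariance, so they carry over unchanged; only the diagonal terms shrink to ρᵢσᵢ².
True-score variance = [22.6²·0.77 + 21.2²·0.86 + 7.2²·0.91] + 475.995 = 826.978 + 475.995 = 1302.97.
Reliability = 1302.97 / 1488.04 = 0.876.

0.876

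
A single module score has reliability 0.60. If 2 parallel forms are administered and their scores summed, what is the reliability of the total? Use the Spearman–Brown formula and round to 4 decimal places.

ρ_k = kρ / (1 + (k−1)ρ) = 2·0.60 / (1 + 1·0.60) = 1.200 / 1.600 = 0.7500.

0.7500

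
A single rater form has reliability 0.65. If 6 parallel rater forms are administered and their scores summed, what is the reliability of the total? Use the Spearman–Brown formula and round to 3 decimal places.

ρ_k = kρ / (1 + (k−1)ρ) = 6·0.65 / (1 + 5·0.65) = 3.900 / 4.250 = 0.918.

0.918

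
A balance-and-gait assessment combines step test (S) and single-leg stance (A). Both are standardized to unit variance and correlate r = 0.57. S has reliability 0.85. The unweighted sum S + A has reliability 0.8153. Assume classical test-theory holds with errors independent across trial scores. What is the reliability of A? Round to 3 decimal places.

0.570

Var(S+A) = 2 + 2·0.57 = 3.140.
True-score variance = ρ_S + ρ_A + 2·0.57, so 0.8153 = (0.85 + ρ_A + 1.14) / 3.140.
ρ_A = 0.8153·3.140 − 0.85 − 1.14 = 0.570.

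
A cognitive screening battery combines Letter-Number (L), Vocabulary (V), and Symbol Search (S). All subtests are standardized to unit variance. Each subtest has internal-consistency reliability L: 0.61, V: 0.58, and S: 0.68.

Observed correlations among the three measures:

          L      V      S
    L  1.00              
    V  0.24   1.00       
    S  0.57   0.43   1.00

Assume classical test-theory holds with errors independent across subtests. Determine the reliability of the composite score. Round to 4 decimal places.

0.7938

Var(L+V+S) = 3 + 2·[0.24 + 0.57 + 0.43] = 3 + 2.48 = 5.48.
Because errors are independent across components, Cov(Tᵢ,Tⱼ) = Cov(Xᵢ,Xⱼ); the off-diagonal part of the true-score variance is the same as above.
True-score variance = [0.61 + 0.58 + 0.68] + 2.48 = 1.87 + 2.48 = 4.35.
Reliability = 4.35 / 5.48 = 0.7938.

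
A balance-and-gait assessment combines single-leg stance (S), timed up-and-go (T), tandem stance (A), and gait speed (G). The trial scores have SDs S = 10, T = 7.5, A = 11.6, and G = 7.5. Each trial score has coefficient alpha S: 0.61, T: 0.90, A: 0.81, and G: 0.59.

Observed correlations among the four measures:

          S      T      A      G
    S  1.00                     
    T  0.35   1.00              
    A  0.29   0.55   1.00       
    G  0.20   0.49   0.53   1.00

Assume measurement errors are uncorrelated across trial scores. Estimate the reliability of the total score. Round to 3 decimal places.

Var(S+T+A+G) = 10² + 7.5² + 11.6² + 7.5² + 2·[10·7.5·0.35 + 10·11.6·0.29 + 10·7.5·0.20 + 7.5·11.6·0.55 + 7.5·7.5·0.49 + 11.6·7.5·0.53] = 347.06 + 392.825 = 739.885.
With uncorrelated errors the cross-covariances are all true-score covariance, so they carry over unchanged; only the diagonal terms shrink to ρᵢσᵢ².
True-score variance = [10²·0.61 + 7.5²·0.90 + 11.6²·0.81 + 7.5²·0.59] + 392.825 = 253.806 + 392.825 = 646.631.
Reliability = 646.631 / 739.885 = 0.874.

0.874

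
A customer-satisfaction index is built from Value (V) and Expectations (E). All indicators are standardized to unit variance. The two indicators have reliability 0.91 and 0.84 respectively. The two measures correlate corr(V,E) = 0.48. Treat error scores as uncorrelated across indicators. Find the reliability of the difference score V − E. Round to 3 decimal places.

Var(V−E) = 1 + 1 − 2·0.48 = 2 − 0.96 = 1.04.
Under uncorrelated errors the observed covariances equal the true-score covariances, so only the own-variance terms attenuate.
True-score variance = [0.91 + 0.84] − 0.96 = 1.75 − 0.96 = 0.79.
Reliability = 0.79 / 1.04 = 0.760.

0.760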